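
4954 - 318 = 4636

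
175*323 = 56525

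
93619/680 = 137 + 27/40=137.68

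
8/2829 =8/2829 = 0.00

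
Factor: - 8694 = - 2^1 * 3^3*7^1*23^1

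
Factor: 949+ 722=1671 = 3^1*557^1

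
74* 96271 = 7124054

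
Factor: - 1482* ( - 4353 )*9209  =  59408603514=2^1 * 3^2* 13^1*19^1*1451^1 *9209^1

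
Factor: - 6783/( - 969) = 7 = 7^1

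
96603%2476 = 39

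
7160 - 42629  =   -35469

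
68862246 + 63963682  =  132825928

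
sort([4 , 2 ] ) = [ 2, 4]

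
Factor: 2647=2647^1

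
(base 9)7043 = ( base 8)12026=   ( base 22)adg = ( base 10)5142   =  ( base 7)20664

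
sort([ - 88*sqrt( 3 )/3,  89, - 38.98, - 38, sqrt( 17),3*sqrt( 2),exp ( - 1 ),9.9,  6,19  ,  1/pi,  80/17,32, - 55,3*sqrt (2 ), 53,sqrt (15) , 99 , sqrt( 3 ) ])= [ -55, - 88*sqrt( 3)/3, - 38.98, - 38,1/pi,exp( - 1),sqrt(3),sqrt(15),sqrt( 17 ),3*sqrt( 2),3*sqrt (2),80/17,6, 9.9, 19,32, 53,89,99 ]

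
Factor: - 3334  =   - 2^1*1667^1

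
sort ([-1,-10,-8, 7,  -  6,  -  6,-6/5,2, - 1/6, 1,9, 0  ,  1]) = [  -  10 , - 8,-6,-6,-6/5,  -  1,-1/6, 0,1, 1, 2, 7, 9] 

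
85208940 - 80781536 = 4427404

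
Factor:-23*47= - 23^1 * 47^1 = -  1081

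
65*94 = 6110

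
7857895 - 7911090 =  - 53195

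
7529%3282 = 965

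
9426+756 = 10182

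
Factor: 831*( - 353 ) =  - 293343 = -3^1*277^1 * 353^1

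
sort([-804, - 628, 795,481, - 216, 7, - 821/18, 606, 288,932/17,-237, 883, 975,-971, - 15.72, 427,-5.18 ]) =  [-971, - 804, - 628, - 237,-216, - 821/18, - 15.72, -5.18,7,932/17, 288, 427,  481,606,795,883,975] 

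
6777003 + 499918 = 7276921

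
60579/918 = 65 +101/102 = 65.99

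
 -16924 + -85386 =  - 102310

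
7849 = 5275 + 2574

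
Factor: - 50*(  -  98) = 4900 = 2^2*5^2*7^2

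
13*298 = 3874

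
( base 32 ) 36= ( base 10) 102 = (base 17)60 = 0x66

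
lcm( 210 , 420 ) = 420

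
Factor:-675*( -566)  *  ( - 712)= - 272019600 = -2^4*3^3*5^2*89^1*283^1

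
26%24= 2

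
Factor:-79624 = -2^3 * 37^1* 269^1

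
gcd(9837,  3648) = 3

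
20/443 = 20/443  =  0.05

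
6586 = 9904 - 3318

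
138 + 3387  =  3525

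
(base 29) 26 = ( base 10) 64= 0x40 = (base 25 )2e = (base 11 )59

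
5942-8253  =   - 2311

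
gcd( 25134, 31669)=1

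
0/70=0 = 0.00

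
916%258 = 142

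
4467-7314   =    -  2847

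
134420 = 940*143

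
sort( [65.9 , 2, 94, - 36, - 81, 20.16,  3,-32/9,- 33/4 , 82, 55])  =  [ - 81,  -  36, - 33/4, - 32/9, 2 , 3, 20.16, 55, 65.9, 82, 94]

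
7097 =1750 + 5347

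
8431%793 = 501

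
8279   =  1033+7246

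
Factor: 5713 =29^1*197^1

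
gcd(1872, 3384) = 72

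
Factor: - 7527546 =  - 2^1*3^3*13^1 * 10723^1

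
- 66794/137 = - 66794/137= -  487.55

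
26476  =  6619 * 4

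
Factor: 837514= 2^1* 317^1*1321^1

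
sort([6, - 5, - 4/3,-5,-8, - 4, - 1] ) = [ - 8,-5, - 5,-4,-4/3, - 1,6 ]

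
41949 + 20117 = 62066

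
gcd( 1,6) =1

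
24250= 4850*5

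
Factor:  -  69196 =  - 2^2*17299^1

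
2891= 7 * 413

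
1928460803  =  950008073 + 978452730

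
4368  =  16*273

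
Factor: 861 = 3^1*7^1*41^1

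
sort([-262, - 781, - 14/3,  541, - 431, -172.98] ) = [ -781,-431 , - 262,-172.98, - 14/3 , 541]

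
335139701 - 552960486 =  - 217820785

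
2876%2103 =773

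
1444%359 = 8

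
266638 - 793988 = -527350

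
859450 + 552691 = 1412141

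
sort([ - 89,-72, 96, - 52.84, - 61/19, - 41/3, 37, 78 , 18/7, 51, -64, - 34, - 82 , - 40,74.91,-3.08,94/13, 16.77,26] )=[ - 89, - 82,-72,-64, - 52.84, - 40,-34,-41/3, - 61/19, - 3.08, 18/7 , 94/13,  16.77,26,37,51,74.91,78, 96]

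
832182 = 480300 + 351882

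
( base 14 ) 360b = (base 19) 171E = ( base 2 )10010011001011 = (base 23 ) hic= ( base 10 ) 9419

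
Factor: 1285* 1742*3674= 2^2*5^1 *11^1 *13^1*67^1*167^1*257^1  =  8224138780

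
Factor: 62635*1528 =95706280 = 2^3* 5^1*191^1*12527^1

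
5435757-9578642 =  - 4142885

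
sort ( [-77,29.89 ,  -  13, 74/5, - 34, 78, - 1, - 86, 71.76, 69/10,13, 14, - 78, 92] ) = [ -86,-78,- 77, - 34, - 13, - 1, 69/10, 13,14, 74/5  ,  29.89, 71.76,  78, 92 ] 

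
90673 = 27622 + 63051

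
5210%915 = 635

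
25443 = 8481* 3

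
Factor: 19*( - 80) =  - 2^4*5^1*19^1 = - 1520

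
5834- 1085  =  4749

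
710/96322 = 355/48161 = 0.01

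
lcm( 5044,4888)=474136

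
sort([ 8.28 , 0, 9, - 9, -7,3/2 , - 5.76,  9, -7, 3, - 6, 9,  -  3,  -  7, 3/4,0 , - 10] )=[ - 10 ,-9, - 7, - 7, - 7,- 6, - 5.76, - 3,0,  0, 3/4, 3/2, 3, 8.28,9,  9, 9 ]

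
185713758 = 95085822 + 90627936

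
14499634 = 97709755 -83210121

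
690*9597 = 6621930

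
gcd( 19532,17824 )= 4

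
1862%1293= 569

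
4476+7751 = 12227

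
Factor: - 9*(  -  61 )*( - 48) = -26352 = - 2^4*3^3 *61^1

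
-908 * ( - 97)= 88076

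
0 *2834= 0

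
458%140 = 38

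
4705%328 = 113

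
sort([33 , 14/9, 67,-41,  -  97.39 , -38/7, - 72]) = [ - 97.39,-72,- 41, - 38/7,14/9,33 , 67] 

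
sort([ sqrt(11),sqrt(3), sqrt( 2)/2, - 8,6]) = [ - 8, sqrt (2)/2,sqrt(3),sqrt(11 ),6]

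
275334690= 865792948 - 590458258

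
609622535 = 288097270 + 321525265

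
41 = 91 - 50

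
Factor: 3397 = 43^1*79^1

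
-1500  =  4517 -6017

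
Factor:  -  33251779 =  - 11^1*17^1*41^1*4337^1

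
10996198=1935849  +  9060349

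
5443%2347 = 749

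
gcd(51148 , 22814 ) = 2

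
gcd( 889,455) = 7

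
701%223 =32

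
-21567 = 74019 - 95586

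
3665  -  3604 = 61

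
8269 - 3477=4792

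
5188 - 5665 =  - 477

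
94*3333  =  313302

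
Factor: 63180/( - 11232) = - 45/8 = -2^( - 3)*3^2*5^1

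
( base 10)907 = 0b1110001011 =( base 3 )1020121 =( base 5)12112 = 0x38B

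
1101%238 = 149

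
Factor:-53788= - 2^2 *7^1*17^1*113^1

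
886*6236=5525096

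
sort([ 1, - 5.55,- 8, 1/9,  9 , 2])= [ - 8 , - 5.55,1/9,1,  2, 9]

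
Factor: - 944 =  - 2^4 * 59^1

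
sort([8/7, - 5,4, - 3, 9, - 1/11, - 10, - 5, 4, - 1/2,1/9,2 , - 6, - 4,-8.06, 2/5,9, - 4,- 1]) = [ - 10, - 8.06, - 6,  -  5,-5, - 4, - 4, - 3, - 1, - 1/2, - 1/11, 1/9, 2/5,8/7,2,4,4,9,9]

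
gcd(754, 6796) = 2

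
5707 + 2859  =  8566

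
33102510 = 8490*3899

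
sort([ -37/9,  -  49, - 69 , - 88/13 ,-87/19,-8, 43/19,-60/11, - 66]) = [ - 69, - 66, - 49 ,  -  8, - 88/13, - 60/11,  -  87/19, - 37/9, 43/19 ] 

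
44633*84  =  3749172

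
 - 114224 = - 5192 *22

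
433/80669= 433/80669 = 0.01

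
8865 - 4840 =4025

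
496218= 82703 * 6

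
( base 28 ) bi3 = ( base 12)534B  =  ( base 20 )12gb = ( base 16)23ab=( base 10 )9131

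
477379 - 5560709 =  - 5083330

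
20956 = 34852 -13896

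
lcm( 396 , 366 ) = 24156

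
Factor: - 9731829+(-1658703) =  -11390532 =-2^2*3^1*949211^1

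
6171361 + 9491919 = 15663280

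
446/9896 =223/4948  =  0.05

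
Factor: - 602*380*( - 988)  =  226014880=2^5*5^1 * 7^1*13^1*19^2*43^1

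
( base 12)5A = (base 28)2E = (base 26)2I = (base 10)70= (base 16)46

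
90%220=90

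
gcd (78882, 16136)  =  2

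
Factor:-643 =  - 643^1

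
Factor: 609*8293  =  5050437 = 3^1*7^1*  29^1*8293^1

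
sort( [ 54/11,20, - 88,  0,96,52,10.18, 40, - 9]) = [ - 88, - 9,0,54/11,10.18,20,40,52,96 ]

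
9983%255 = 38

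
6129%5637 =492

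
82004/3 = 82004/3 = 27334.67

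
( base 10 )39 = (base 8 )47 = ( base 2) 100111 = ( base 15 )29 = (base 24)1F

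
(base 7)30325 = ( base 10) 7369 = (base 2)1110011001001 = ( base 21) gej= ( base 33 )6PA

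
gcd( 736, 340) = 4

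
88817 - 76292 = 12525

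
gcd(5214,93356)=2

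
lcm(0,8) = 0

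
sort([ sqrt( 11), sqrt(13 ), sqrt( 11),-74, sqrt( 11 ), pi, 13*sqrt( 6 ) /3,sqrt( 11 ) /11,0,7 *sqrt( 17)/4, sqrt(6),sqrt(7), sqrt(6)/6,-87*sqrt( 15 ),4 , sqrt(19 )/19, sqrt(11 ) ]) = [ - 87* sqrt(15 ), - 74,0,  sqrt (19)/19, sqrt( 11)/11,sqrt(6) /6,sqrt(6 ), sqrt(7), pi,  sqrt( 11),sqrt(11),sqrt(11), sqrt ( 11 ),sqrt ( 13 ), 4,  7*sqrt(17) /4,13*sqrt(6)/3] 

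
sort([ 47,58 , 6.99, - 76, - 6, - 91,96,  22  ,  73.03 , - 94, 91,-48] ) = [ - 94, - 91, - 76, - 48,  -  6,6.99, 22,47,58, 73.03,91 , 96] 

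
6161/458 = 13 + 207/458 = 13.45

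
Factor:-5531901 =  - 3^1*1843967^1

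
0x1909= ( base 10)6409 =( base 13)2BC0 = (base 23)c2f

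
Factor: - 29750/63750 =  - 3^ (  -  1 )*5^( - 1) * 7^1 = - 7/15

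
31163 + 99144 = 130307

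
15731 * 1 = 15731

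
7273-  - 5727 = 13000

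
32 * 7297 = 233504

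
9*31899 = 287091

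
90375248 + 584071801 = 674447049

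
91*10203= 928473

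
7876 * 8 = 63008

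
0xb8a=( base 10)2954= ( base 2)101110001010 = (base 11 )2246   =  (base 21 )6ee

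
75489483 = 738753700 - 663264217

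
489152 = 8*61144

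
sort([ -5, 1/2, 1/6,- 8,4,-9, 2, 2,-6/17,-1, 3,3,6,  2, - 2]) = [ - 9, - 8,-5,-2,-1,- 6/17,1/6,1/2,2,2,2,3,3,4,6]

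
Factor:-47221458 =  - 2^1*3^1*7870243^1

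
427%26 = 11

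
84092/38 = 2212+ 18/19 = 2212.95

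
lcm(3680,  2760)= 11040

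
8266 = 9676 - 1410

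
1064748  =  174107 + 890641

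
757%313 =131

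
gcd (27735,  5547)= 5547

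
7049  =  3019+4030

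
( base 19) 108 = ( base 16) 171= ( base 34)at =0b101110001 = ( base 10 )369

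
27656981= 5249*5269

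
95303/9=95303/9 = 10589.22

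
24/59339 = 24/59339 = 0.00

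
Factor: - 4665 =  - 3^1*5^1*  311^1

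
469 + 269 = 738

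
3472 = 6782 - 3310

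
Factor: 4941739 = 11^1*449249^1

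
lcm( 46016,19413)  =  1242432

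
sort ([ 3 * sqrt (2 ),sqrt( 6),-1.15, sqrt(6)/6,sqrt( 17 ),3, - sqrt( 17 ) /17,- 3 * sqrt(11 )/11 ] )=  [ - 1.15 , - 3 * sqrt( 11 )/11,- sqrt(17 ) /17, sqrt(6 ) /6,sqrt( 6),3,sqrt(17),3*sqrt(2)]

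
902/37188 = 451/18594 = 0.02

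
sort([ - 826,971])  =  [-826,971 ] 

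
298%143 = 12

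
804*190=152760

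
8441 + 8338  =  16779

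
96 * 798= 76608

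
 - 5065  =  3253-8318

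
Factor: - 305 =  - 5^1*61^1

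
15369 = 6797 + 8572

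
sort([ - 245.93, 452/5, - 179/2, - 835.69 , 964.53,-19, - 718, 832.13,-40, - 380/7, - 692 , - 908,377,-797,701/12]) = [ - 908, - 835.69  , - 797, - 718  , - 692,-245.93,  -  179/2,-380/7, -40, - 19,701/12, 452/5,377, 832.13,964.53 ] 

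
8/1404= 2/351= 0.01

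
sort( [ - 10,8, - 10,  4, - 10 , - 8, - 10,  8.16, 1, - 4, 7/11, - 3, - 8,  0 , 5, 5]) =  [ - 10, - 10, - 10 , - 10,-8, - 8, - 4 , - 3,0,7/11 , 1, 4,5, 5, 8, 8.16]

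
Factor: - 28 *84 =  - 2^4*3^1  *7^2 = -2352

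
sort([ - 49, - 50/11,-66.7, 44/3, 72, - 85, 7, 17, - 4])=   [- 85 , - 66.7, - 49,-50/11,  -  4, 7 , 44/3 , 17, 72 ] 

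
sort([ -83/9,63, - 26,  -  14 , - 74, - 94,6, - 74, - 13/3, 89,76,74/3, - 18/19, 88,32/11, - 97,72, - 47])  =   [- 97, - 94,  -  74, - 74,  -  47, - 26, - 14, - 83/9, - 13/3, - 18/19,  32/11,6,74/3,63,72,76,88,89] 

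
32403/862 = 32403/862 = 37.59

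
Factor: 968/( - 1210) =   -  4/5  =  -2^2*5^(-1)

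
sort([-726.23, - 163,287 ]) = [-726.23, - 163,  287 ]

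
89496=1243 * 72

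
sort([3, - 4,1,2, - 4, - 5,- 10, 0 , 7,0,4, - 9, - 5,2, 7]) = [-10, - 9, - 5, - 5,-4,  -  4 , 0,0, 1, 2, 2,3,4,7,7] 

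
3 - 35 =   -  32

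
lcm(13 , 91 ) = 91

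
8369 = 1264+7105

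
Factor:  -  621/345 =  - 9/5 = -3^2*5^( - 1)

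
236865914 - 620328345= - 383462431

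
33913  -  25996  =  7917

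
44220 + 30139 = 74359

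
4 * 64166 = 256664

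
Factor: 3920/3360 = 7/6 = 2^(-1 )*3^( -1)*7^1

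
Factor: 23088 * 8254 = 190568352 = 2^5*3^1*13^1*37^1*4127^1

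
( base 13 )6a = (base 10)88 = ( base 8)130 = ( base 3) 10021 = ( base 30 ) 2S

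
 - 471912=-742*636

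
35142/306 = 5857/51 = 114.84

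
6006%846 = 84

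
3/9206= 3/9206 = 0.00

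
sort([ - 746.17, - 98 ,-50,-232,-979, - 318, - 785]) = [  -  979, - 785, - 746.17,  -  318, - 232,-98,-50]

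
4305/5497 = 4305/5497= 0.78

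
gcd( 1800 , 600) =600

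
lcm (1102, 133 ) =7714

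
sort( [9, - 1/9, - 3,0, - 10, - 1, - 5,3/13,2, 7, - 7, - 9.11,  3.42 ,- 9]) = [ - 10,- 9.11, - 9, - 7, - 5, - 3, - 1, -1/9, 0 , 3/13,2,3.42,7, 9 ]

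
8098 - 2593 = 5505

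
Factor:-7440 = - 2^4*3^1*5^1*31^1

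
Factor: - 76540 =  - 2^2*5^1*43^1*89^1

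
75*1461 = 109575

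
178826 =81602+97224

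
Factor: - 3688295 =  - 5^1*13^1 * 179^1*317^1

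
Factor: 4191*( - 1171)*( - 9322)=2^1 * 3^1 * 11^1 * 59^1*79^1*127^1 * 1171^1= 45749215842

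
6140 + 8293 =14433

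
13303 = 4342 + 8961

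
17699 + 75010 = 92709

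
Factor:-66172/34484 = -37^(-1)*71^1 = -71/37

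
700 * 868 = 607600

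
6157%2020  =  97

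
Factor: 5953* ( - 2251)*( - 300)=2^2*3^1*5^2*2251^1*5953^1 = 4020060900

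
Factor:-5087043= - 3^4 *13^1 * 4831^1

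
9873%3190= 303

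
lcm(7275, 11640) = 58200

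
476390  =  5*95278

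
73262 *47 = 3443314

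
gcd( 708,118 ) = 118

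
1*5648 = 5648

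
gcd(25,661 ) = 1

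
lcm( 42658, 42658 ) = 42658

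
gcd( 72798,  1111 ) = 11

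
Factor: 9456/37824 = 2^( - 2 )  =  1/4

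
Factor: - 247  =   - 13^1*19^1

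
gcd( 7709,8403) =1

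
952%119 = 0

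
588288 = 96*6128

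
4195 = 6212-2017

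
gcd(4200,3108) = 84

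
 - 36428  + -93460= -129888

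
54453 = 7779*7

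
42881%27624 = 15257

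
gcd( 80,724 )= 4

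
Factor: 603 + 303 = 906 = 2^1 * 3^1*151^1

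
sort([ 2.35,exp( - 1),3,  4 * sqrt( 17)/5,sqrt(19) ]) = [exp ( - 1),2.35,3,4*sqrt(17 ) /5, sqrt( 19)]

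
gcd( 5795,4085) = 95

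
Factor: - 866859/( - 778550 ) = 2^( - 1)*3^1*5^( - 2 )*7^2*23^( - 1)*677^(- 1 )*5897^1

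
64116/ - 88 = - 729 + 9/22 = - 728.59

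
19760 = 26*760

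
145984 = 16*9124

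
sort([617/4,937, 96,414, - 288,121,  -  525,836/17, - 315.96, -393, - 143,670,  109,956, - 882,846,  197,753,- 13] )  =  [ - 882,  -  525,-393, - 315.96, - 288, - 143,  -  13,836/17, 96, 109,121,617/4,197, 414,670,753,846,937,956 ]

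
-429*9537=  - 4091373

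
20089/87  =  230 + 79/87 = 230.91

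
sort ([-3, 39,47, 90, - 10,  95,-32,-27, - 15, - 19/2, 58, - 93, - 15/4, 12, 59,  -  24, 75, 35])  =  [ -93,-32, - 27, - 24,-15 ,- 10,- 19/2, - 15/4,-3, 12, 35,39,47, 58, 59, 75, 90, 95] 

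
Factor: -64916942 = -2^1*101^1*321371^1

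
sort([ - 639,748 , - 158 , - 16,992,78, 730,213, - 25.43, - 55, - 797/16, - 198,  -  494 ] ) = [ - 639, - 494, - 198,-158,-55, - 797/16, - 25.43, - 16, 78 , 213,730,748,  992 ]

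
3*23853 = 71559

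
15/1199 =15/1199 = 0.01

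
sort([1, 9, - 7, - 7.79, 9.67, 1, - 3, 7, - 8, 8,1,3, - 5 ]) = [ - 8 , - 7.79,-7,-5, - 3, 1,  1, 1, 3,7, 8, 9,  9.67] 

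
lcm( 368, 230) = 1840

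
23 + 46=69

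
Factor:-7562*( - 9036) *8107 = 2^3*3^2*11^2 *19^1 * 67^1*199^1 * 251^1 = 553953190824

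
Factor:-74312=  - 2^3*7^1*1327^1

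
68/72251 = 68/72251 = 0.00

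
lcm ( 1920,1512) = 120960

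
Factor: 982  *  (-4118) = - 2^2*29^1*71^1*491^1 = -  4043876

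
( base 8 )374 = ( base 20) CC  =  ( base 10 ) 252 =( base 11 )20a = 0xfc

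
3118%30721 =3118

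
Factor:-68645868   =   - 2^2*3^1*1487^1*3847^1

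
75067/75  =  1000  +  67/75 = 1000.89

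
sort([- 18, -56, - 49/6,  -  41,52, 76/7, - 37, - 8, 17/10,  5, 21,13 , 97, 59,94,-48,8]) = [ -56,  -  48, - 41,- 37  ,-18, - 49/6, - 8, 17/10, 5,8, 76/7, 13,21,52,59,94,97]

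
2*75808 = 151616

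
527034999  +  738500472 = 1265535471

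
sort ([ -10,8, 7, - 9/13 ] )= [ - 10, - 9/13,  7, 8]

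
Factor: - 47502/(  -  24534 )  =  91/47=7^1*13^1 * 47^(  -  1) 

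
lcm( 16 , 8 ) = 16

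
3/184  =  3/184 = 0.02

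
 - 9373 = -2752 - 6621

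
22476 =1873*12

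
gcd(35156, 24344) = 68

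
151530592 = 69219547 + 82311045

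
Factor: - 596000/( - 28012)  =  2^3* 5^3 * 47^( - 1) = 1000/47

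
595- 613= - 18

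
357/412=357/412 =0.87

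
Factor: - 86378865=-3^1*5^1*31^1 * 431^2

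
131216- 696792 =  - 565576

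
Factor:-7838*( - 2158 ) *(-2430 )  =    -  2^3 * 3^5 *5^1*13^1*83^1*3919^1  =  - 41102001720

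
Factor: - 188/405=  - 2^2*3^(  -  4)*5^( - 1)*47^1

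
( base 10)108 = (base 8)154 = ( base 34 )36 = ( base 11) 99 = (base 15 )73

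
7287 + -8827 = - 1540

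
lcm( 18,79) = 1422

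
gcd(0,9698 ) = 9698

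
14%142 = 14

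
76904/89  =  864  +  8/89 = 864.09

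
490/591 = 490/591=0.83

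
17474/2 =8737 =8737.00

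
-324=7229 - 7553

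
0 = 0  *265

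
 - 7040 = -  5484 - 1556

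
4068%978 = 156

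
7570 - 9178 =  - 1608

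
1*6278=6278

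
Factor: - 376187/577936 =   -  2^( - 4 )*7^1 * 41^( - 1 )*61^1 = -427/656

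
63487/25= 63487/25 = 2539.48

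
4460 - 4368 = 92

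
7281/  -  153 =  -  48 + 7/17 = - 47.59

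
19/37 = 19/37 = 0.51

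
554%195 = 164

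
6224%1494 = 248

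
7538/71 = 7538/71 =106.17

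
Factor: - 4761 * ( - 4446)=21167406= 2^1*3^4 * 13^1  *  19^1 * 23^2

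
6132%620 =552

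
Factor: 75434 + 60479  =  135913= 135913^1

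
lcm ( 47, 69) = 3243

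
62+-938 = -876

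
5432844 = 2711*2004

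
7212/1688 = 4 + 115/422 = 4.27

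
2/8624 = 1/4312 =0.00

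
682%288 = 106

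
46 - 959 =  - 913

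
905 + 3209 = 4114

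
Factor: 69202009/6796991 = 17^ (  -  2)*19^1*23^1*29^( - 1) * 811^( - 1 )*158357^1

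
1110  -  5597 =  - 4487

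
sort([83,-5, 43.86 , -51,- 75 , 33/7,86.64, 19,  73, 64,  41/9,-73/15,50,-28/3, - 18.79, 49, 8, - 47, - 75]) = [- 75,- 75, - 51,-47, - 18.79,-28/3,-5,-73/15,41/9, 33/7,  8, 19, 43.86, 49,50 , 64,73, 83,86.64]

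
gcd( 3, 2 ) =1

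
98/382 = 49/191 = 0.26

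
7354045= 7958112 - 604067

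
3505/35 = 100 + 1/7 = 100.14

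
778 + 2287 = 3065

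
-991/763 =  - 991/763 = - 1.30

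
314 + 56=370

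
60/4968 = 5/414  =  0.01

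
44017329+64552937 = 108570266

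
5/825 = 1/165 = 0.01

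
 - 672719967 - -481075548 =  - 191644419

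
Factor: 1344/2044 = 2^4*3^1*73^( - 1 ) = 48/73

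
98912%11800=4512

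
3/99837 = 1/33279 = 0.00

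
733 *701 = 513833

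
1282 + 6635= 7917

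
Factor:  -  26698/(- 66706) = 13349/33353 = 7^1*1907^1* 33353^( - 1)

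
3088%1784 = 1304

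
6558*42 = 275436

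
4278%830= 128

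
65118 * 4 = 260472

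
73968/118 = 36984/59 =626.85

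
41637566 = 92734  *449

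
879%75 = 54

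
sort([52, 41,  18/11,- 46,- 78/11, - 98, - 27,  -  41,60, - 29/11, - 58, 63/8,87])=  [ - 98, - 58, - 46, - 41, - 27,- 78/11, -29/11 , 18/11,63/8,  41, 52,60, 87]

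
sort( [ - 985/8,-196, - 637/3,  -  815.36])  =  [-815.36,- 637/3, - 196,  -  985/8]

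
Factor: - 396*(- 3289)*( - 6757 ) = - 2^2*3^2*11^2*13^1*23^1 * 29^1*233^1 = - 8800614108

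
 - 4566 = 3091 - 7657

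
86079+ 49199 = 135278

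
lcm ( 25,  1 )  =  25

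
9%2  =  1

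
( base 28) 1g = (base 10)44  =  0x2c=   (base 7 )62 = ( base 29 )1f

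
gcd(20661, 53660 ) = 1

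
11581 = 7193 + 4388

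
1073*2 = 2146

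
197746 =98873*2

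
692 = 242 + 450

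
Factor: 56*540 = 30240 =2^5*3^3*5^1 * 7^1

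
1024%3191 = 1024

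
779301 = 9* 86589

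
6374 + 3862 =10236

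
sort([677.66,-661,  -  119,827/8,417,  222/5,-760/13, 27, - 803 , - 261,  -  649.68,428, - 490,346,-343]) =[-803,-661, - 649.68,-490,  -  343,-261 , - 119,-760/13,27, 222/5,827/8,  346, 417, 428,677.66]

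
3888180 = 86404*45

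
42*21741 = 913122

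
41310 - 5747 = 35563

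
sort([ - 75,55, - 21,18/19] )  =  [ - 75, - 21, 18/19,  55 ]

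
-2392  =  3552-5944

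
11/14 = 11/14 =0.79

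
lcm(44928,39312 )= 314496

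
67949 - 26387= 41562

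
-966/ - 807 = 322/269= 1.20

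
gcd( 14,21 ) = 7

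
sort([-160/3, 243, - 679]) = [ - 679, - 160/3 , 243]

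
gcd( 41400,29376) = 72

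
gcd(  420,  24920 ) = 140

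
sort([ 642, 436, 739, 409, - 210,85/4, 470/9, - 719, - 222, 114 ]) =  [ - 719, - 222, - 210, 85/4, 470/9,114,  409,436 , 642, 739 ] 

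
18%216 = 18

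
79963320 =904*88455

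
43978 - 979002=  - 935024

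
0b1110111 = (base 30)3t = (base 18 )6b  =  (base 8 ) 167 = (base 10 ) 119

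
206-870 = -664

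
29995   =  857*35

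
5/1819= 5/1819 = 0.00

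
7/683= 7/683 = 0.01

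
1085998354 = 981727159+104271195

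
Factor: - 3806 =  - 2^1*11^1 * 173^1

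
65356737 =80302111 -14945374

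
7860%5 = 0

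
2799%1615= 1184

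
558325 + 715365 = 1273690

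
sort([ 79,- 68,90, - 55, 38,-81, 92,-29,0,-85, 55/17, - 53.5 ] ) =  [ - 85, - 81, - 68 , - 55, - 53.5,-29, 0, 55/17,  38, 79, 90, 92]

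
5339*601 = 3208739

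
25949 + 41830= 67779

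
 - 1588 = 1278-2866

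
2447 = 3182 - 735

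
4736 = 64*74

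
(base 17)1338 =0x16cf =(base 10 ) 5839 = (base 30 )6EJ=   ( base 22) c19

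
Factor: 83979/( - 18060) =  - 93/20 = - 2^(  -  2)*3^1*5^( - 1)*31^1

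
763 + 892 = 1655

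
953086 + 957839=1910925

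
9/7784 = 9/7784  =  0.00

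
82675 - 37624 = 45051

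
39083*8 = 312664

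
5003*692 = 3462076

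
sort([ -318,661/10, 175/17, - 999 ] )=[-999,  -  318,175/17, 661/10]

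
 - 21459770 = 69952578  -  91412348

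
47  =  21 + 26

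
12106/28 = 432+5/14 = 432.36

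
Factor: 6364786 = 2^1*3182393^1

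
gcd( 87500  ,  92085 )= 35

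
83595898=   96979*862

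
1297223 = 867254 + 429969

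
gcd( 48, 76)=4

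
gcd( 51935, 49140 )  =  65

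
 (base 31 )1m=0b110101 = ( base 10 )53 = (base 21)2B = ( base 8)65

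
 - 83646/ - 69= 27882/23 = 1212.26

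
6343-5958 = 385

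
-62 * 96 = - 5952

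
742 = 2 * 371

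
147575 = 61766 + 85809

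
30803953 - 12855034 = 17948919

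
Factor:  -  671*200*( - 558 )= 74883600 = 2^4 *3^2*5^2*11^1*31^1*61^1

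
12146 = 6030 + 6116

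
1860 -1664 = 196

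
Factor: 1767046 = 2^1*37^1*23879^1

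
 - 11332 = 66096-77428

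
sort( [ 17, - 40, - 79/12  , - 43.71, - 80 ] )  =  [ - 80, - 43.71 , - 40, - 79/12,17]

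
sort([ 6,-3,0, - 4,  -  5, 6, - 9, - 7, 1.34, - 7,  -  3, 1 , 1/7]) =[ - 9  ,-7, - 7, - 5,-4, - 3, - 3,0, 1/7,1, 1.34,  6,  6]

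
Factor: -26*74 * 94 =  - 2^3*13^1*37^1*47^1 =-180856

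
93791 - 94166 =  - 375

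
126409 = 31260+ 95149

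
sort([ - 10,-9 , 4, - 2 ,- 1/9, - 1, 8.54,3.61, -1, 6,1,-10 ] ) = [ - 10, - 10, -9 ,-2, - 1 ,  -  1,-1/9, 1, 3.61 , 4, 6, 8.54] 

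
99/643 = 99/643 = 0.15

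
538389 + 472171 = 1010560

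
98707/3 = 32902  +  1/3=   32902.33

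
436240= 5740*76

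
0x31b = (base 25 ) 16K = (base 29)RC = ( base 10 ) 795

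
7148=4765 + 2383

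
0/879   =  0 = 0.00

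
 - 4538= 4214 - 8752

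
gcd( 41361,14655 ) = 3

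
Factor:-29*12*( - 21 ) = 2^2*3^2*7^1 * 29^1 = 7308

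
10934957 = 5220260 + 5714697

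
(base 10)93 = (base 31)30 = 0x5D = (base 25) 3i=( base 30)33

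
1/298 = 1/298 = 0.00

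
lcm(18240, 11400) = 91200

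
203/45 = 4 + 23/45  =  4.51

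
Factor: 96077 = 29^1*3313^1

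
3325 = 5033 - 1708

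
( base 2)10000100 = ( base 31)48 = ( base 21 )66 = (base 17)7D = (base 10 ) 132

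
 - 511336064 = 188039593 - 699375657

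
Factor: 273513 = 3^1*17^1*31^1*173^1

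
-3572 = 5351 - 8923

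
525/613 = 525/613 = 0.86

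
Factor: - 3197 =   -  23^1*139^1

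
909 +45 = 954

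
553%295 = 258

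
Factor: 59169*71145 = 3^4*5^1* 11^2*17^1*31^1*163^1=4209578505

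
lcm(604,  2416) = 2416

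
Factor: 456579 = 3^2 * 97^1*523^1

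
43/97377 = 43/97377 = 0.00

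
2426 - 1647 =779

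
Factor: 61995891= 3^1*20665297^1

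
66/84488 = 33/42244=0.00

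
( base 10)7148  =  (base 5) 212043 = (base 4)1233230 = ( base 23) DBI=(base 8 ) 15754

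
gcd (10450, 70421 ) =1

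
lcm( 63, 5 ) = 315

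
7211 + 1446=8657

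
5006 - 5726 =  - 720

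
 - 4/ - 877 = 4/877 = 0.00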